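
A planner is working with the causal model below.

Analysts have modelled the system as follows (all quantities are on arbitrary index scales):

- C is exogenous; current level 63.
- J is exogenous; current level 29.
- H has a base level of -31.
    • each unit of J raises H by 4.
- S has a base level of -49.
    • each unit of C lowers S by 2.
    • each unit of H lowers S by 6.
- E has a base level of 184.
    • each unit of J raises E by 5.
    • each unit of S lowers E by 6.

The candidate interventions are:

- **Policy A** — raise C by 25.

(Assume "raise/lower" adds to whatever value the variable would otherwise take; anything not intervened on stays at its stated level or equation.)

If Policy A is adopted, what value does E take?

4739

Policy A (C + 25):
  C = 63 + 25 = 88
  J = 29
  H = -31 + 4·29 = 85
  S = -49 − 2·88 − 6·85 = -735
  E = 184 + 5·29 − 6·(-735) = 4739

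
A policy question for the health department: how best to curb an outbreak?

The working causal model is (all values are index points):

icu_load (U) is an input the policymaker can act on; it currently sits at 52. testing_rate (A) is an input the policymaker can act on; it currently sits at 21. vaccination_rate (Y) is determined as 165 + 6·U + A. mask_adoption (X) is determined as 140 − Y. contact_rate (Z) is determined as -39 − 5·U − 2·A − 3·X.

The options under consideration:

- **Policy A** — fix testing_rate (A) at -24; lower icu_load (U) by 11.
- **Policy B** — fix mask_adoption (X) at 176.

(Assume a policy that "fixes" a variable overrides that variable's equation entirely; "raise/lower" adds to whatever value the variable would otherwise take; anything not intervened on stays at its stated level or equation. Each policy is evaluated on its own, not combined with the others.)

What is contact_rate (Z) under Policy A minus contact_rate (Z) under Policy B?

1414

Policy A (A := -24, U − 11):
  U = 52 − 11 = 41
  A = -24
  Y = 165 + 6·41 + (-24) = 387
  X = 140 − 387 = -247
  Z = -39 − 5·41 − 2·(-24) − 3·(-247) = 545
Policy B (X := 176):
  U = 52
  A = 21
  Y = 165 + 6·52 + 21 = 498
  X = 176
  Z = -39 − 5·52 − 2·21 − 3·176 = -869
Z: 545 − (-869) = 1414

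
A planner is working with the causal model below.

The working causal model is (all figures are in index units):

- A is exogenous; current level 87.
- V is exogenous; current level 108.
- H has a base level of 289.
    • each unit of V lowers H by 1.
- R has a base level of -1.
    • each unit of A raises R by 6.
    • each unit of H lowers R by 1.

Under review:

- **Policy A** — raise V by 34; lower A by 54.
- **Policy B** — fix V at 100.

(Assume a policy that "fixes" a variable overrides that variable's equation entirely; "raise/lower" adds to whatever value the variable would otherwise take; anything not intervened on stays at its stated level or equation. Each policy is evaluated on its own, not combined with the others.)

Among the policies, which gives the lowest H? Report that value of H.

Policy A (V + 34, A − 54):
  V = 108 + 34 = 142
  H = 289 − 142 = 147
Policy B (V := 100):
  V = 100
  H = 289 − 100 = 189
Comparing — Policy A: H=147, Policy B: H=189. Lowest is 147 (Policy A).

147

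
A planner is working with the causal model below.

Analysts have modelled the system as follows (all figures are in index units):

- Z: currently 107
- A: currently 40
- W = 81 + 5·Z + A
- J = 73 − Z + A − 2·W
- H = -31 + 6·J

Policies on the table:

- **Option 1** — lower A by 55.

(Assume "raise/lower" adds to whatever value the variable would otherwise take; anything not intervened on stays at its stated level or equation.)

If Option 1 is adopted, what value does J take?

Option 1 (A − 55):
  Z = 107
  A = 40 − 55 = -15
  W = 81 + 5·107 + (-15) = 601
  J = 73 − 107 + (-15) − 2·601 = -1251

-1251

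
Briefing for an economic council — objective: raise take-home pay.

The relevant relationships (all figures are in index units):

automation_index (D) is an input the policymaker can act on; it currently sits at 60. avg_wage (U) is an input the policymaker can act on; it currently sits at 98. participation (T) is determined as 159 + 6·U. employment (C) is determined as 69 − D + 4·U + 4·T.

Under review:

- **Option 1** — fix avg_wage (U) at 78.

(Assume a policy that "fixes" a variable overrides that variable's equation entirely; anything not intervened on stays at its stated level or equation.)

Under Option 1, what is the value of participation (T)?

Option 1 (U := 78):
  U = 78
  T = 159 + 6·78 = 627

627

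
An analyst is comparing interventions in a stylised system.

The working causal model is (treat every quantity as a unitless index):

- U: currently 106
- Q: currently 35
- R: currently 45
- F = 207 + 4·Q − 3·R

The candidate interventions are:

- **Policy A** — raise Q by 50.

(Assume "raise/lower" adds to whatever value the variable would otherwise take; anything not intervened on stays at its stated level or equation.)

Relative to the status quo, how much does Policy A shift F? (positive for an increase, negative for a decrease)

200

Baseline:
  Q = 35
  R = 45
  F = 207 + 4·35 − 3·45 = 212
Policy A (Q + 50):
  Q = 35 + 50 = 85
  R = 45
  F = 207 + 4·85 − 3·45 = 412
Change in F: 412 − 212 = 200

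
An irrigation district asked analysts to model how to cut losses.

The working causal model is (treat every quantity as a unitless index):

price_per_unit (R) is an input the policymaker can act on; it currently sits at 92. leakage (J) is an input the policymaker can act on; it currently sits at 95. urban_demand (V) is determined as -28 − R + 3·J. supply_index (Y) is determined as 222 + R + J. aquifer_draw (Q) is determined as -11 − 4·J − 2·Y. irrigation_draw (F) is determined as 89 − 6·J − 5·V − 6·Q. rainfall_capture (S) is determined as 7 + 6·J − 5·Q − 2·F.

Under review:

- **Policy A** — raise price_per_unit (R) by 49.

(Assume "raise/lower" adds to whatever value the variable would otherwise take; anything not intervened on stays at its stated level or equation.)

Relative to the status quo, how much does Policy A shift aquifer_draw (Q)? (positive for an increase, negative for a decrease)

-98

Baseline:
  R = 92
  J = 95
  Y = 222 + 92 + 95 = 409
  Q = -11 − 4·95 − 2·409 = -1209
Policy A (R + 49):
  R = 92 + 49 = 141
  J = 95
  Y = 222 + 141 + 95 = 458
  Q = -11 − 4·95 − 2·458 = -1307
Change in Q: -1307 − (-1209) = -98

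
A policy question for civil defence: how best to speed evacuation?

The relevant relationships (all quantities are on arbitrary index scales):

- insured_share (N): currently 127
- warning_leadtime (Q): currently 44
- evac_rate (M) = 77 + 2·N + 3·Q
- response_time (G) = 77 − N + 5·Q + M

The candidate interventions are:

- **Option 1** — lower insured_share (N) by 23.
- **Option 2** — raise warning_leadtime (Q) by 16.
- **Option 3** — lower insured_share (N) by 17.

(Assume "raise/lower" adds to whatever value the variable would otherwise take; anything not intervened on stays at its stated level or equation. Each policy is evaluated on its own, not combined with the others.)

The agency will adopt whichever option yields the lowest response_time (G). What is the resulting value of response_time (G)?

610

Option 1 (N − 23):
  N = 127 − 23 = 104
  Q = 44
  M = 77 + 2·104 + 3·44 = 417
  G = 77 − 104 + 5·44 + 417 = 610
Option 2 (Q + 16):
  N = 127
  Q = 44 + 16 = 60
  M = 77 + 2·127 + 3·60 = 511
  G = 77 − 127 + 5·60 + 511 = 761
Option 3 (N − 17):
  N = 127 − 17 = 110
  Q = 44
  M = 77 + 2·110 + 3·44 = 429
  G = 77 − 110 + 5·44 + 429 = 616
Comparing — Option 1: G=610, Option 2: G=761, Option 3: G=616. Lowest is 610 (Option 1).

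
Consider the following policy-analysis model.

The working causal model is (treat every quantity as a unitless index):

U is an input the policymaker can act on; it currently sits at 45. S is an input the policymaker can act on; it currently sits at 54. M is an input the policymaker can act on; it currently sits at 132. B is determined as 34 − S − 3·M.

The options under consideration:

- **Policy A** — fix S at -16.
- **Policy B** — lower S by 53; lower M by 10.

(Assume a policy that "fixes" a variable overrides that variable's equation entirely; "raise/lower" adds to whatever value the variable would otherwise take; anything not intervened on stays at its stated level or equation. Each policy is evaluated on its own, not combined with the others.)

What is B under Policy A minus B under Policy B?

-13

Policy A (S := -16):
  S = -16
  M = 132
  B = 34 − (-16) − 3·132 = -346
Policy B (S − 53, M − 10):
  S = 54 − 53 = 1
  M = 132 − 10 = 122
  B = 34 − 1 − 3·122 = -333
B: -346 − (-333) = -13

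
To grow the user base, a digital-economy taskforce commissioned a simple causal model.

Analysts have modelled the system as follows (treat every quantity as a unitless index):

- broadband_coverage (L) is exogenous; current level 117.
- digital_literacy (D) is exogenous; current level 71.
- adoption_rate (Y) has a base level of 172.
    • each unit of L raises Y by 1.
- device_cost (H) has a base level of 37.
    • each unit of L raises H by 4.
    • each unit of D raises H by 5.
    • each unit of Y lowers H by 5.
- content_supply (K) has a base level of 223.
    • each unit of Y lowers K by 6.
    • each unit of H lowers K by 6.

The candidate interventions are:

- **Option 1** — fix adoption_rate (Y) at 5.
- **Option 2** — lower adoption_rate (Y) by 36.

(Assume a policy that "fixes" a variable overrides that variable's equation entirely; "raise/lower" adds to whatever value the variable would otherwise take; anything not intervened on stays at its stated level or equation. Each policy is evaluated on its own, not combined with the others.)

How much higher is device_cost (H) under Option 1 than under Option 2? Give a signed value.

1240

Option 1 (Y := 5):
  L = 117
  D = 71
  Y = 5
  H = 37 + 4·117 + 5·71 − 5·5 = 835
Option 2 (Y − 36):
  L = 117
  D = 71
  Y = 172 + 117 (−36 from intervention) = 253
  H = 37 + 4·117 + 5·71 − 5·253 = -405
H: 835 − (-405) = 1240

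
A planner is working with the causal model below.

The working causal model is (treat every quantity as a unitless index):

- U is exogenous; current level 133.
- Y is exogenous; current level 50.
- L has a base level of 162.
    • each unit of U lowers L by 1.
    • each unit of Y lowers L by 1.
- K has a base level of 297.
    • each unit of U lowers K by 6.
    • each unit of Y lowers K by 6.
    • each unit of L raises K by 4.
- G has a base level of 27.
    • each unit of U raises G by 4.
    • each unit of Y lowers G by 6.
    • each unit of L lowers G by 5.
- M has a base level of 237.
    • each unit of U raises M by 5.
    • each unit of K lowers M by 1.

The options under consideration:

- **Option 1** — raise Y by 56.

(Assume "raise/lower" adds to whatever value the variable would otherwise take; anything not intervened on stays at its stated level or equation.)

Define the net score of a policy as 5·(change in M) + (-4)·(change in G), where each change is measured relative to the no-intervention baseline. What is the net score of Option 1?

3024

Baseline:
  U = 133
  Y = 50
  L = 162 − 133 − 50 = -21
  K = 297 − 6·133 − 6·50 + 4·(-21) = -885
  G = 27 + 4·133 − 6·50 − 5·(-21) = 364
  M = 237 + 5·133 − (-885) = 1787
Option 1 (Y + 56):
  U = 133
  Y = 50 + 56 = 106
  L = 162 − 133 − 106 = -77
  K = 297 − 6·133 − 6·106 + 4·(-77) = -1445
  G = 27 + 4·133 − 6·106 − 5·(-77) = 308
  M = 237 + 5·133 − (-1445) = 2347
ΔM = 2347 − 1787 = 560; ΔG = 308 − 364 = -56
Score = 5·560 + (-4)·(-56) = 3024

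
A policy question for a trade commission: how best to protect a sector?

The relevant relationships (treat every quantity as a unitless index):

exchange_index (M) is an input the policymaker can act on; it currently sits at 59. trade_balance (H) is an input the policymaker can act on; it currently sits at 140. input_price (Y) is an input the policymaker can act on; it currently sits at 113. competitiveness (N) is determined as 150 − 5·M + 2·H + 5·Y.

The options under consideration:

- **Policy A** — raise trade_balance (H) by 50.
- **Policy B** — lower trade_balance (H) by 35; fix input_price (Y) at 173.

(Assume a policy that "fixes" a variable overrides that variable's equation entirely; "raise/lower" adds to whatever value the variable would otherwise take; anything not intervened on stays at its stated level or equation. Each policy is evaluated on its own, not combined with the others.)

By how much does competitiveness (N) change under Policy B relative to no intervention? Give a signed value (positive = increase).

Baseline:
  M = 59
  H = 140
  Y = 113
  N = 150 − 5·59 + 2·140 + 5·113 = 700
Policy B (H − 35, Y := 173):
  M = 59
  H = 140 − 35 = 105
  Y = 173
  N = 150 − 5·59 + 2·105 + 5·173 = 930
Change in N: 930 − 700 = 230

230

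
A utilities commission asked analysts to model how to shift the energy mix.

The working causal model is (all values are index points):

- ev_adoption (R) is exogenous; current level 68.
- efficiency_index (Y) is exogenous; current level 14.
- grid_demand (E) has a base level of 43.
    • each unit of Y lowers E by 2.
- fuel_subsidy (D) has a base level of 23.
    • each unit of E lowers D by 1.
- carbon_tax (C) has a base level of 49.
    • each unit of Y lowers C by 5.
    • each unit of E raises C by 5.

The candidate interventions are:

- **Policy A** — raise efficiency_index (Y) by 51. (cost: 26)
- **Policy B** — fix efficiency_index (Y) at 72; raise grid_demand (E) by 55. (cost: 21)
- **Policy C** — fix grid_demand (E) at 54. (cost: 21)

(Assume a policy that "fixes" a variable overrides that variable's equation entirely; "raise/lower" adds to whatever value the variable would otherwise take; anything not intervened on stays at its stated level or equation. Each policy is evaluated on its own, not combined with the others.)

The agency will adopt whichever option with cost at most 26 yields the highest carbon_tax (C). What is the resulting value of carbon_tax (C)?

249

Policy A (Y + 51):
  Y = 14 + 51 = 65
  E = 43 − 2·65 = -87
  C = 49 − 5·65 + 5·(-87) = -711
Policy B (Y := 72, E + 55):
  Y = 72
  E = 43 − 2·72 (+55 from intervention) = -46
  C = 49 − 5·72 + 5·(-46) = -541
Policy C (E := 54):
  Y = 14
  E = 54
  C = 49 − 5·14 + 5·54 = 249
Comparing — Policy A: C=-711, Policy B: C=-541, Policy C: C=249. Highest is 249 (Policy C).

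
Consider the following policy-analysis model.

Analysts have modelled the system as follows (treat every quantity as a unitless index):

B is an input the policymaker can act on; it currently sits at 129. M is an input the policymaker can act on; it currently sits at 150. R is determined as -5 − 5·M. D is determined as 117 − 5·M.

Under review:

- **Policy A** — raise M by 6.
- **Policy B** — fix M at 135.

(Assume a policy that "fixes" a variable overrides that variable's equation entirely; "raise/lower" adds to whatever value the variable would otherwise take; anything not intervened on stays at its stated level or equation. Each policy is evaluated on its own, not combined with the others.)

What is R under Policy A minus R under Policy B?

-105

Policy A (M + 6):
  M = 150 + 6 = 156
  R = -5 − 5·156 = -785
Policy B (M := 135):
  M = 135
  R = -5 − 5·135 = -680
R: -785 − (-680) = -105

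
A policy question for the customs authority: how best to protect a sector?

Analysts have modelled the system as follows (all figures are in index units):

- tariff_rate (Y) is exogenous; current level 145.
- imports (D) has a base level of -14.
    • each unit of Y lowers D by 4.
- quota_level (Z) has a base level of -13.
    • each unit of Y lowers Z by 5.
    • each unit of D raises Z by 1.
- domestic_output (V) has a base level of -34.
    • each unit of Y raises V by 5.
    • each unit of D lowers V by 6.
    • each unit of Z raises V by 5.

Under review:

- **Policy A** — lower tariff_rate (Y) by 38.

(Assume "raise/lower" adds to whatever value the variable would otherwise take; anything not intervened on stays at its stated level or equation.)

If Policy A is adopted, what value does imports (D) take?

Policy A (Y − 38):
  Y = 145 − 38 = 107
  D = -14 − 4·107 = -442

-442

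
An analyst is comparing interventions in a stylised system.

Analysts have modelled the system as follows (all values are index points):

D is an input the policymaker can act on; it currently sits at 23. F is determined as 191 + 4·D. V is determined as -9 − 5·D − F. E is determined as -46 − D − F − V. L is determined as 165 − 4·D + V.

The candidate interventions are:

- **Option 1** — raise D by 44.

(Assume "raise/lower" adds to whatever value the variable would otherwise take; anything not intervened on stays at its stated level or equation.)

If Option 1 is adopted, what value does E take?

231

Option 1 (D + 44):
  D = 23 + 44 = 67
  F = 191 + 4·67 = 459
  V = -9 − 5·67 − 459 = -803
  E = -46 − 67 − 459 − (-803) = 231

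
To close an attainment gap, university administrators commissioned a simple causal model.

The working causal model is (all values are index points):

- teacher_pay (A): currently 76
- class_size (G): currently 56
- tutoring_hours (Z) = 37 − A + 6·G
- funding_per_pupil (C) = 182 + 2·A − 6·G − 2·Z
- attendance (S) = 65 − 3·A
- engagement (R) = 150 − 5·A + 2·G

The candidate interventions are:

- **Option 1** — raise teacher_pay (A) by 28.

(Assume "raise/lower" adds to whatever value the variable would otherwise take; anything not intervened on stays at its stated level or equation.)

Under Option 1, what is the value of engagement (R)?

Option 1 (A + 28):
  A = 76 + 28 = 104
  G = 56
  R = 150 − 5·104 + 2·56 = -258

-258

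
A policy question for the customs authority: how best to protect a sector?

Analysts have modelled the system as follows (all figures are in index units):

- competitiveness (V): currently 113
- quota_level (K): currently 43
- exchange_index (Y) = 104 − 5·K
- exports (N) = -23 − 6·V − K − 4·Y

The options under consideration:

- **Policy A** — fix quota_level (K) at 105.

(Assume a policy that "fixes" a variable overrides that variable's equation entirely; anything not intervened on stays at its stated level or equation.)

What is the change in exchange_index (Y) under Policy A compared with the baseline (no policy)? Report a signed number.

Baseline:
  K = 43
  Y = 104 − 5·43 = -111
Policy A (K := 105):
  K = 105
  Y = 104 − 5·105 = -421
Change in Y: -421 − (-111) = -310

-310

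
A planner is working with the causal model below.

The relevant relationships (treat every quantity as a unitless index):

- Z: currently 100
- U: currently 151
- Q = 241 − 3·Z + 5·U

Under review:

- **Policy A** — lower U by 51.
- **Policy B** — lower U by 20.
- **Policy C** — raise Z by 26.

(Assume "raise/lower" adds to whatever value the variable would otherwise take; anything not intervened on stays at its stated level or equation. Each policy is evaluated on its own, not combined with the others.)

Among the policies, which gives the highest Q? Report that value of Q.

618

Policy A (U − 51):
  Z = 100
  U = 151 − 51 = 100
  Q = 241 − 3·100 + 5·100 = 441
Policy B (U − 20):
  Z = 100
  U = 151 − 20 = 131
  Q = 241 − 3·100 + 5·131 = 596
Policy C (Z + 26):
  Z = 100 + 26 = 126
  U = 151
  Q = 241 − 3·126 + 5·151 = 618
Comparing — Policy A: Q=441, Policy B: Q=596, Policy C: Q=618. Highest is 618 (Policy C).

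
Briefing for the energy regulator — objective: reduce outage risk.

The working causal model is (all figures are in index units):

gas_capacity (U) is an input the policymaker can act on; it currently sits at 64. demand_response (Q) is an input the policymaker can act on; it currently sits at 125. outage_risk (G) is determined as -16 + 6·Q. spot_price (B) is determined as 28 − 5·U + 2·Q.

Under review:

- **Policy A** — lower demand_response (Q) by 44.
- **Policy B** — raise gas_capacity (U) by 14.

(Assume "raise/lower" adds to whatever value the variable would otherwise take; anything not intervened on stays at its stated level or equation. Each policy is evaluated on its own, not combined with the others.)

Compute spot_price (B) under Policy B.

Policy B (U + 14):
  U = 64 + 14 = 78
  Q = 125
  B = 28 − 5·78 + 2·125 = -112

-112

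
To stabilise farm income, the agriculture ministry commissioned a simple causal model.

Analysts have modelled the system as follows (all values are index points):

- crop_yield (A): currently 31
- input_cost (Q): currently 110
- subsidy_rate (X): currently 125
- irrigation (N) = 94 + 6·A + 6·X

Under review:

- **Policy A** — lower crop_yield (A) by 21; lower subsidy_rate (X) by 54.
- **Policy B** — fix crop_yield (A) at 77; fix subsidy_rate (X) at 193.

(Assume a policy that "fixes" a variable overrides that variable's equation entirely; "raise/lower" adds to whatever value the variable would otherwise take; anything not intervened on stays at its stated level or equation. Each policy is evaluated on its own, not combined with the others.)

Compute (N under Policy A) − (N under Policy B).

Policy A (A − 21, X − 54):
  A = 31 − 21 = 10
  X = 125 − 54 = 71
  N = 94 + 6·10 + 6·71 = 580
Policy B (A := 77, X := 193):
  A = 77
  X = 193
  N = 94 + 6·77 + 6·193 = 1714
N: 580 − 1714 = -1134

-1134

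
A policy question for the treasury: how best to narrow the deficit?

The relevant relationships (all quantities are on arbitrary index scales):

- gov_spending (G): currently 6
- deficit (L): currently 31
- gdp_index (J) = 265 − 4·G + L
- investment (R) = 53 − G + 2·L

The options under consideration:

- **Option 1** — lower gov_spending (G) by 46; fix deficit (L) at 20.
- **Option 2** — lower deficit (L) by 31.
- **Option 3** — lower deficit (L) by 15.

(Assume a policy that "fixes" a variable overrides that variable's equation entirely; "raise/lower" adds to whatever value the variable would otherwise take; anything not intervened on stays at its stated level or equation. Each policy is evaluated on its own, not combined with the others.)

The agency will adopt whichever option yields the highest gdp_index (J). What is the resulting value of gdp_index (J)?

Option 1 (G − 46, L := 20):
  G = 6 − 46 = -40
  L = 20
  J = 265 − 4·(-40) + 20 = 445
Option 2 (L − 31):
  G = 6
  L = 31 − 31 = 0
  J = 265 − 4·6 + 0 = 241
Option 3 (L − 15):
  G = 6
  L = 31 − 15 = 16
  J = 265 − 4·6 + 16 = 257
Comparing — Option 1: J=445, Option 2: J=241, Option 3: J=257. Highest is 445 (Option 1).

445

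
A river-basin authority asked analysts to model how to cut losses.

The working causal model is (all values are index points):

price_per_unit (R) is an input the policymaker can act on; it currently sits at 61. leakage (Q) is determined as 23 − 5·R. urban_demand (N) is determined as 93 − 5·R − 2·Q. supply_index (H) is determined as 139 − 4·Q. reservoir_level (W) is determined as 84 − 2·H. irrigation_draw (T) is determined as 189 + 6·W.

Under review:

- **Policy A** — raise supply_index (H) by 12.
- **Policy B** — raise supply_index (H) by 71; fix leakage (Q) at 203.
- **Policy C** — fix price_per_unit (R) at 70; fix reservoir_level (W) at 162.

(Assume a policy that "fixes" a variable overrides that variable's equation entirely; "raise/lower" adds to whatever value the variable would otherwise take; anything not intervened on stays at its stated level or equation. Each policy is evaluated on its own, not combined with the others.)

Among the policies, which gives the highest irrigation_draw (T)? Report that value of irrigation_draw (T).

Policy A (H + 12):
  R = 61
  Q = 23 − 5·61 = -282
  H = 139 − 4·(-282) (+12 from intervention) = 1279
  W = 84 − 2·1279 = -2474
  T = 189 + 6·(-2474) = -14655
Policy B (H + 71, Q := 203):
  R = 61
  Q = 203
  H = 139 − 4·203 (+71 from intervention) = -602
  W = 84 − 2·(-602) = 1288
  T = 189 + 6·1288 = 7917
Policy C (R := 70, W := 162):
  R = 70
  Q = 23 − 5·70 = -327
  H = 139 − 4·(-327) = 1447
  W = 162
  T = 189 + 6·162 = 1161
Comparing — Policy A: T=-14655, Policy B: T=7917, Policy C: T=1161. Highest is 7917 (Policy B).

7917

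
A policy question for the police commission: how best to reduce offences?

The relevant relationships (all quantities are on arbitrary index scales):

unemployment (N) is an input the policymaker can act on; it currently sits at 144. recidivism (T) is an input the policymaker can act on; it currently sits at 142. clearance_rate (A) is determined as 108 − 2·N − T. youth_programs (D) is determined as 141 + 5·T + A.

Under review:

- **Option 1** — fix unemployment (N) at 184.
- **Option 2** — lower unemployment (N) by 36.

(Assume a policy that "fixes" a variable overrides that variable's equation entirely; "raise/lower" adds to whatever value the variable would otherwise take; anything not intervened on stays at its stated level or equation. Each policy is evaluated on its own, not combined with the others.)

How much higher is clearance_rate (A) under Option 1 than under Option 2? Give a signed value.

-152

Option 1 (N := 184):
  N = 184
  T = 142
  A = 108 − 2·184 − 142 = -402
Option 2 (N − 36):
  N = 144 − 36 = 108
  T = 142
  A = 108 − 2·108 − 142 = -250
A: -402 − (-250) = -152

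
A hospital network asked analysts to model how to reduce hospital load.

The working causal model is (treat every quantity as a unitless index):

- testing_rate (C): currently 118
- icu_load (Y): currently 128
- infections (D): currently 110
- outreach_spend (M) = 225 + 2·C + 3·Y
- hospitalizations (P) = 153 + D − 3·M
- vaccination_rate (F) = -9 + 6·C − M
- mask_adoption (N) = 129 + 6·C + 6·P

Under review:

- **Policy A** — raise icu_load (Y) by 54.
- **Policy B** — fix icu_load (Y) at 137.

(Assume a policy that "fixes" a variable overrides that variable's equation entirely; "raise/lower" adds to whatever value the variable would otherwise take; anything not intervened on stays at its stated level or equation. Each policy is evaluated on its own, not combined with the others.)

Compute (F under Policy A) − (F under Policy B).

Policy A (Y + 54):
  C = 118
  Y = 128 + 54 = 182
  M = 225 + 2·118 + 3·182 = 1007
  F = -9 + 6·118 − 1007 = -308
Policy B (Y := 137):
  C = 118
  Y = 137
  M = 225 + 2·118 + 3·137 = 872
  F = -9 + 6·118 − 872 = -173
F: -308 − (-173) = -135

-135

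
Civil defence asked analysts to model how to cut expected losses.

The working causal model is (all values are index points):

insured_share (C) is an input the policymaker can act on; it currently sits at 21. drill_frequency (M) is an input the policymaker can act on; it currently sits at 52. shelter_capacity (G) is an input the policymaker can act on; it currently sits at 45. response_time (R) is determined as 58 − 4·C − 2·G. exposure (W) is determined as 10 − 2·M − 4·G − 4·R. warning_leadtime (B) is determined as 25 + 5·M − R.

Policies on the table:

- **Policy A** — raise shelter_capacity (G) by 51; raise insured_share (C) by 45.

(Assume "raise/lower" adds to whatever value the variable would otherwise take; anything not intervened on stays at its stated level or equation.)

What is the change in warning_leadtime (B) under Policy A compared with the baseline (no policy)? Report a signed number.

282

Baseline:
  C = 21
  M = 52
  G = 45
  R = 58 − 4·21 − 2·45 = -116
  B = 25 + 5·52 − (-116) = 401
Policy A (G + 51, C + 45):
  C = 21 + 45 = 66
  M = 52
  G = 45 + 51 = 96
  R = 58 − 4·66 − 2·96 = -398
  B = 25 + 5·52 − (-398) = 683
Change in B: 683 − 401 = 282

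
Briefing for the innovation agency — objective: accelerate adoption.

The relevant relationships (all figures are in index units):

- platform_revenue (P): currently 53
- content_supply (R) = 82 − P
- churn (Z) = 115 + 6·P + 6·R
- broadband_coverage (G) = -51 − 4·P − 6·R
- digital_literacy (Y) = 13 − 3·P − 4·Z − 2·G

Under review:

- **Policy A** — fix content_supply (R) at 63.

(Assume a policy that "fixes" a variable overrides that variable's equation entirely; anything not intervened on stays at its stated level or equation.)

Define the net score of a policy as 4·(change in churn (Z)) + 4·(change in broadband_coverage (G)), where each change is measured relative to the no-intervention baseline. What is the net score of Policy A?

Baseline:
  P = 53
  R = 82 − 53 = 29
  Z = 115 + 6·53 + 6·29 = 607
  G = -51 − 4·53 − 6·29 = -437
Policy A (R := 63):
  P = 53
  R = 63
  Z = 115 + 6·53 + 6·63 = 811
  G = -51 − 4·53 − 6·63 = -641
ΔZ = 811 − 607 = 204; ΔG = -641 − (-437) = -204
Score = 4·204 + 4·(-204) = 0

0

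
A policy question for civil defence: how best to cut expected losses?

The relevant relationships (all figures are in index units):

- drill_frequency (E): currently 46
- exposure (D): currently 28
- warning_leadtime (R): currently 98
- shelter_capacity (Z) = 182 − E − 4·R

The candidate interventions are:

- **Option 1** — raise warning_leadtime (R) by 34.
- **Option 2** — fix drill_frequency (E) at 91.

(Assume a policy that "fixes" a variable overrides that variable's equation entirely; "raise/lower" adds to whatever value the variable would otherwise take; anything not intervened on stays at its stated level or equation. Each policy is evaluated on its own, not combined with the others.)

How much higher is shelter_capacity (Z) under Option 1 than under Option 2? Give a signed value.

Option 1 (R + 34):
  E = 46
  R = 98 + 34 = 132
  Z = 182 − 46 − 4·132 = -392
Option 2 (E := 91):
  E = 91
  R = 98
  Z = 182 − 91 − 4·98 = -301
Z: -392 − (-301) = -91

-91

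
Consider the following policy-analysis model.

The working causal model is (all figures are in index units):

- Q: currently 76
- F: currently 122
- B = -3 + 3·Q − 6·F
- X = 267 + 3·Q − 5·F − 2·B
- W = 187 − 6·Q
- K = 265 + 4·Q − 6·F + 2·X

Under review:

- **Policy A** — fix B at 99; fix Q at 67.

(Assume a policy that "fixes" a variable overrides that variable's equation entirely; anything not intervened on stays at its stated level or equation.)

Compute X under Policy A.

Policy A (B := 99, Q := 67):
  Q = 67
  F = 122
  B = 99
  X = 267 + 3·67 − 5·122 − 2·99 = -340

-340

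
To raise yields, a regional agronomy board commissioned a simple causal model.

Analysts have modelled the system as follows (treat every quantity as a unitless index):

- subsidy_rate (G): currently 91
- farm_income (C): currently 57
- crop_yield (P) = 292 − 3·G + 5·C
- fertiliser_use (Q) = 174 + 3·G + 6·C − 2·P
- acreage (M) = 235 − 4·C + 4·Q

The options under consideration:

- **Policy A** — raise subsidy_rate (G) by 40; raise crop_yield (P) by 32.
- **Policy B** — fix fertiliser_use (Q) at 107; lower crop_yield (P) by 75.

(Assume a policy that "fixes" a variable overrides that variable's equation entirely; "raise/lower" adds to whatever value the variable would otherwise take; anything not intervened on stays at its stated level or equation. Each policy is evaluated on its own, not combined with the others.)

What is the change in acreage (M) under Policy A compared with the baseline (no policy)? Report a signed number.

1184

Baseline:
  G = 91
  C = 57
  P = 292 − 3·91 + 5·57 = 304
  Q = 174 + 3·91 + 6·57 − 2·304 = 181
  M = 235 − 4·57 + 4·181 = 731
Policy A (G + 40, P + 32):
  G = 91 + 40 = 131
  C = 57
  P = 292 − 3·131 + 5·57 (+32 from intervention) = 216
  Q = 174 + 3·131 + 6·57 − 2·216 = 477
  M = 235 − 4·57 + 4·477 = 1915
Change in M: 1915 − 731 = 1184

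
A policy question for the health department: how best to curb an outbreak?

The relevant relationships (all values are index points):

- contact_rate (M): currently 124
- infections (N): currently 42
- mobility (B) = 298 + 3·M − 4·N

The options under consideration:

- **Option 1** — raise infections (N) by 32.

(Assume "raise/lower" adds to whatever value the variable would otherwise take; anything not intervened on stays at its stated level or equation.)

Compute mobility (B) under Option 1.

Option 1 (N + 32):
  M = 124
  N = 42 + 32 = 74
  B = 298 + 3·124 − 4·74 = 374

374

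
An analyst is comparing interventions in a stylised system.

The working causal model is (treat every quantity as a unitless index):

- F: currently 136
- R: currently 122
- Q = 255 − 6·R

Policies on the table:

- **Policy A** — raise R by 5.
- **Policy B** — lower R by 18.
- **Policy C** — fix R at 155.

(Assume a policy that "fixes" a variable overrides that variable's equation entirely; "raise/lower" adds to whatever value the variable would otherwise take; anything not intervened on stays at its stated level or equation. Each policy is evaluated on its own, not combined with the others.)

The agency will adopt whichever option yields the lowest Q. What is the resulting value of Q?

Policy A (R + 5):
  R = 122 + 5 = 127
  Q = 255 − 6·127 = -507
Policy B (R − 18):
  R = 122 − 18 = 104
  Q = 255 − 6·104 = -369
Policy C (R := 155):
  R = 155
  Q = 255 − 6·155 = -675
Comparing — Policy A: Q=-507, Policy B: Q=-369, Policy C: Q=-675. Lowest is -675 (Policy C).

-675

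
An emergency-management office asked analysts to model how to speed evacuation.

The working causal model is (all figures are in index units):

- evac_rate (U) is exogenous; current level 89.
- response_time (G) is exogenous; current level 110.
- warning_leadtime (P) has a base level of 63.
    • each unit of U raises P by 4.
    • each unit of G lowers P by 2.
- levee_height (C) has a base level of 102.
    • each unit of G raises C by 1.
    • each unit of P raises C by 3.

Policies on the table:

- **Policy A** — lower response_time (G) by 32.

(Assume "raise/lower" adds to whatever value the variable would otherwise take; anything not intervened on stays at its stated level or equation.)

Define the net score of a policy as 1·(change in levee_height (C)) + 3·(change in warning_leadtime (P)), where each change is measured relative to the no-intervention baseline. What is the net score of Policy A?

Baseline:
  U = 89
  G = 110
  P = 63 + 4·89 − 2·110 = 199
  C = 102 + 110 + 3·199 = 809
Policy A (G − 32):
  U = 89
  G = 110 − 32 = 78
  P = 63 + 4·89 − 2·78 = 263
  C = 102 + 78 + 3·263 = 969
ΔC = 969 − 809 = 160; ΔP = 263 − 199 = 64
Score = 1·160 + 3·64 = 352

352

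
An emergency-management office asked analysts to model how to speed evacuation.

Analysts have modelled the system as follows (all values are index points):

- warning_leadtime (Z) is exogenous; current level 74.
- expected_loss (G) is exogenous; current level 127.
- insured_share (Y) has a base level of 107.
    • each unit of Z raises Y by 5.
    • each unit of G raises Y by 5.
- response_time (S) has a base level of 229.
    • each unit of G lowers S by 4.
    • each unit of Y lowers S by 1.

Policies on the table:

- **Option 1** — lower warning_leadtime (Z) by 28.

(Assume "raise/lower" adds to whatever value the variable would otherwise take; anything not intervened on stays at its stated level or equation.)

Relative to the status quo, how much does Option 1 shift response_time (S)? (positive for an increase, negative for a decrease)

140

Baseline:
  Z = 74
  G = 127
  Y = 107 + 5·74 + 5·127 = 1112
  S = 229 − 4·127 − 1112 = -1391
Option 1 (Z − 28):
  Z = 74 − 28 = 46
  G = 127
  Y = 107 + 5·46 + 5·127 = 972
  S = 229 − 4·127 − 972 = -1251
Change in S: -1251 − (-1391) = 140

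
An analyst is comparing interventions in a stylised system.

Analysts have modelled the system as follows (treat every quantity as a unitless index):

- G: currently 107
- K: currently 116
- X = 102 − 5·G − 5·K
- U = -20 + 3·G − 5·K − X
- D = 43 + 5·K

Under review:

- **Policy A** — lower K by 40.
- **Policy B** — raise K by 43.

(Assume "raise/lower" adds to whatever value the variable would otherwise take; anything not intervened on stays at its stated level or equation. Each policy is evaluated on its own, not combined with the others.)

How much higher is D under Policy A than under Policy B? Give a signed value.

Policy A (K − 40):
  K = 116 − 40 = 76
  D = 43 + 5·76 = 423
Policy B (K + 43):
  K = 116 + 43 = 159
  D = 43 + 5·159 = 838
D: 423 − 838 = -415

-415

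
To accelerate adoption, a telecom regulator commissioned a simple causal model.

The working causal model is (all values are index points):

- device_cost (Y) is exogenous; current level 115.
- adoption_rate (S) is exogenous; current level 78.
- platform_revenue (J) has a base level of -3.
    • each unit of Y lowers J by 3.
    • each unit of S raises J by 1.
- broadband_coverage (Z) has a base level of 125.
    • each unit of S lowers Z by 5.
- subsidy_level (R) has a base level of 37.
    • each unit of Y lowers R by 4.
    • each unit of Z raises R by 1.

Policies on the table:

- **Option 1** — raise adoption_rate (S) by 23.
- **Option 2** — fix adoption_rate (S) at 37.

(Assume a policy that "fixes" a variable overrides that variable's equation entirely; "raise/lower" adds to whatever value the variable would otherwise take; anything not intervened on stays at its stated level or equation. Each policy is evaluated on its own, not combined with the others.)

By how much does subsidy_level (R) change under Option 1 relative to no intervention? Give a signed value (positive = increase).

Baseline:
  Y = 115
  S = 78
  Z = 125 − 5·78 = -265
  R = 37 − 4·115 + (-265) = -688
Option 1 (S + 23):
  Y = 115
  S = 78 + 23 = 101
  Z = 125 − 5·101 = -380
  R = 37 − 4·115 + (-380) = -803
Change in R: -803 − (-688) = -115

-115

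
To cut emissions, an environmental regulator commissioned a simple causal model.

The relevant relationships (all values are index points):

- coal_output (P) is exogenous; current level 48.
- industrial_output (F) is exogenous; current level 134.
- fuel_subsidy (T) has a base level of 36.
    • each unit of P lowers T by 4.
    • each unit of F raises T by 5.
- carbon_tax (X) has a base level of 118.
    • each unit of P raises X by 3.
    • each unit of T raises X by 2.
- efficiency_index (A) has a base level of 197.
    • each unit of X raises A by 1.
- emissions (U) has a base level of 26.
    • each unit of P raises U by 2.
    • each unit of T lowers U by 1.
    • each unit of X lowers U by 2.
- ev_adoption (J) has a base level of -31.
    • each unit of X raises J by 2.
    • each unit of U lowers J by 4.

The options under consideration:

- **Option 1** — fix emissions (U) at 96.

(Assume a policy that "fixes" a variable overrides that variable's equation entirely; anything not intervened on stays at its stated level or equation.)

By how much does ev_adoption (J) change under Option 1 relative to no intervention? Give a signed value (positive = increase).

Baseline:
  P = 48
  F = 134
  T = 36 − 4·48 + 5·134 = 514
  X = 118 + 3·48 + 2·514 = 1290
  U = 26 + 2·48 − 514 − 2·1290 = -2972
  J = -31 + 2·1290 − 4·(-2972) = 14437
Option 1 (U := 96):
  P = 48
  F = 134
  T = 36 − 4·48 + 5·134 = 514
  X = 118 + 3·48 + 2·514 = 1290
  U = 96
  J = -31 + 2·1290 − 4·96 = 2165
Change in J: 2165 − 14437 = -12272

-12272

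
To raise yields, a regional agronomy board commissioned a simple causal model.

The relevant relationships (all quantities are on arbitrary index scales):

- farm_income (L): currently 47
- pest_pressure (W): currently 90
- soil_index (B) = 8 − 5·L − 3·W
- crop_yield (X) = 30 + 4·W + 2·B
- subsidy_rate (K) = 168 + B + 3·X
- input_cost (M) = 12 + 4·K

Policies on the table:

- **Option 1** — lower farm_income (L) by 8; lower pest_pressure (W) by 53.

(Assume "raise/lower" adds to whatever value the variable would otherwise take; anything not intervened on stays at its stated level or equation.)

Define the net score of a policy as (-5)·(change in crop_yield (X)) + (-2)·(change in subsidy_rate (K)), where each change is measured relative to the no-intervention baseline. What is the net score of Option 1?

-2444

Baseline:
  L = 47
  W = 90
  B = 8 − 5·47 − 3·90 = -497
  X = 30 + 4·90 + 2·(-497) = -604
  K = 168 + (-497) + 3·(-604) = -2141
Option 1 (L − 8, W − 53):
  L = 47 − 8 = 39
  W = 90 − 53 = 37
  B = 8 − 5·39 − 3·37 = -298
  X = 30 + 4·37 + 2·(-298) = -418
  K = 168 + (-298) + 3·(-418) = -1384
ΔX = -418 − (-604) = 186; ΔK = -1384 − (-2141) = 757
Score = (-5)·186 + (-2)·757 = -2444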